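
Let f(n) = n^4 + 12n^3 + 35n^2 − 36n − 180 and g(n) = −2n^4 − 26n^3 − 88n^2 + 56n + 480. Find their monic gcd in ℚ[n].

Repeated division with remainder:
  n^4 + 12n^3 + 35n^2 − 36n − 180 = (−1/2)(−2n^4 − 26n^3 − 88n^2 + 56n + 480) + (−n^3 − 9n^2 − 8n + 60)
  −2n^4 − 26n^3 − 88n^2 + 56n + 480 = (2n + 8)(−n^3 − 9n^2 − 8n + 60) + (0)
Last nonzero remainder: −n^3 − 9n^2 − 8n + 60. Dividing through by −1 gives the monic gcd n^3 + 9n^2 + 8n − 60.

n^3 + 9n^2 + 8n − 60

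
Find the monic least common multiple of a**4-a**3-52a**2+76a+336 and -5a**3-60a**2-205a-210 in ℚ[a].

a**5+2a**4-55a**3-80a**2+564a+1008

By polynomial division,
  a**4-a**3-52a**2+76a+336 = (-(1/5)a+13/5)(-5a**3-60a**2-205a-210) + (63a**2+567a+882)
  -5a**3-60a**2-205a-210 = (-(5/63)a-5/21)(63a**2+567a+882) + (0)
Last nonzero remainder: 63a**2+567a+882. Dividing through by 63 gives the monic gcd a**2+9a+14.
Then lcm(f, g) = f·g / gcd(f, g); expanding and making the result monic gives the answer.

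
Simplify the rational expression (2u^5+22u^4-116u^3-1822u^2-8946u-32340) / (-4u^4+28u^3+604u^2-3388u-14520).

Euclidean algorithm in ℚ[u]:
  2u^5+22u^4-116u^3-1822u^2-8946u-32340 = (-(1/2)u-9)(-4u^4+28u^3+604u^2-3388u-14520) + (438u^3+1920u^2-46698u-163020)
  -4u^4+28u^3+604u^2-3388u-14520 = (-(2/219)u+554/5329)(438u^3+1920u^2-46698u-163020) + (-(117600/5329)u^2-(117600/5329)u+12936000/5329)
  438u^3+1920u^2-46698u-163020 = (-(389017/19600)u-1316263/19600)(-(117600/5329)u^2-(117600/5329)u+12936000/5329) + (0)
Last nonzero remainder: -(117600/5329)u^2-(117600/5329)u+12936000/5329. Dividing through by -117600/5329 gives the monic gcd u^2+u-110.
Cancel u^2+u-110 from numerator and denominator to get the reduced form.

(-u^3-10u^2-42u-147)/(2u^2-16u-66)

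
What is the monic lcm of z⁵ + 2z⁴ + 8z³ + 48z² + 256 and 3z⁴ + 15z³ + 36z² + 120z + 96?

z⁶ + 3z⁵ + 10z⁴ + 56z³ + 48z² + 256z + 256

Euclidean algorithm in ℚ[z]:
  z⁵ + 2z⁴ + 8z³ + 48z² + 256 = ((1/3)z − 1)(3z⁴ + 15z³ + 36z² + 120z + 96) + (11z³ + 44z² + 88z + 352)
  3z⁴ + 15z³ + 36z² + 120z + 96 = ((3/11)z + 3/11)(11z³ + 44z² + 88z + 352) + (0)
Last nonzero remainder: 11z³ + 44z² + 88z + 352. Dividing through by 11 gives the monic gcd z³ + 4z² + 8z + 32.
Then lcm(f, g) = f·g / gcd(f, g); expanding and making the result monic gives the answer.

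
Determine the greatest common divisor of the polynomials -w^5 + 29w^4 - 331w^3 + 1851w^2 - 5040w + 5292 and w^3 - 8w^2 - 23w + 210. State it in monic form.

Repeated division with remainder:
  -w^5 + 29w^4 - 331w^3 + 1851w^2 - 5040w + 5292 = (-w^2 + 21w - 186)(w^3 - 8w^2 - 23w + 210) + (1056w^2 - 13728w + 44352)
  w^3 - 8w^2 - 23w + 210 = ((1/1056)w + 5/1056)(1056w^2 - 13728w + 44352) + (0)
Last nonzero remainder: 1056w^2 - 13728w + 44352. Dividing through by 1056 gives the monic gcd w^2 - 13w + 42.

w^2 - 13w + 42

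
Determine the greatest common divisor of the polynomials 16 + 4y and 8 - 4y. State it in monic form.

1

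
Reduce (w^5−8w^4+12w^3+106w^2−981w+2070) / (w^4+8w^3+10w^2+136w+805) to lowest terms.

(w^2−9w+18)/(w+7)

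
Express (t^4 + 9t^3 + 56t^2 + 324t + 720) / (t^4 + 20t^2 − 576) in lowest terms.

(t + 5)/(t − 4)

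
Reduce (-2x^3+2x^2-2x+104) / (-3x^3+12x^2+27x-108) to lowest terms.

(2x^2+6x+26)/(3x^2-27)

Apply the Euclidean algorithm:
  -2x^3+2x^2-2x+104 = (2/3)(-3x^3+12x^2+27x-108) + (-6x^2-20x+176)
  -3x^3+12x^2+27x-108 = ((1/2)x-11/3)(-6x^2-20x+176) + (-(403/3)x+1612/3)
  -6x^2-20x+176 = ((18/403)x+132/403)(-(403/3)x+1612/3) + (0)
Last nonzero remainder: -(403/3)x+1612/3. Dividing through by -403/3 gives the monic gcd x-4.
Cancel x-4 from numerator and denominator to get the reduced form.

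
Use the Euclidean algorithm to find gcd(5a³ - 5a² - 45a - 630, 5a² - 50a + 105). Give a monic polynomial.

Apply the Euclidean algorithm:
  5a³ - 5a² - 45a - 630 = (a + 9)(5a² - 50a + 105) + (300a - 1575)
  5a² - 50a + 105 = ((1/60)a - 19/240)(300a - 1575) + (-315/16)
  300a - 1575 = (-(320/21)a + 80)(-315/16) + (0)
The last nonzero remainder is the constant -315/16, so the polynomials are coprime and gcd = 1.

1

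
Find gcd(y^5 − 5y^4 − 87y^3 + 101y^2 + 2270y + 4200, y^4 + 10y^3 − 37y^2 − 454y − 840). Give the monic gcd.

Apply the Euclidean algorithm:
  y^5 − 5y^4 − 87y^3 + 101y^2 + 2270y + 4200 = (y − 15)(y^4 + 10y^3 − 37y^2 − 454y − 840) + (100y^3 − 3700y − 8400)
  y^4 + 10y^3 − 37y^2 − 454y − 840 = ((1/100)y + 1/10)(100y^3 − 3700y − 8400) + (0)
Last nonzero remainder: 100y^3 − 3700y − 8400. Dividing through by 100 gives the monic gcd y^3 − 37y − 84.

y^3 − 37y − 84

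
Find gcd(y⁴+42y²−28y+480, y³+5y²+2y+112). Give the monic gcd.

Repeated division with remainder:
  y⁴+42y²−28y+480 = (y−5)(y³+5y²+2y+112) + (65y²−130y+1040)
  y³+5y²+2y+112 = ((1/65)y+7/65)(65y²−130y+1040) + (0)
Last nonzero remainder: 65y²−130y+1040. Dividing through by 65 gives the monic gcd y²−2y+16.

y²−2y+16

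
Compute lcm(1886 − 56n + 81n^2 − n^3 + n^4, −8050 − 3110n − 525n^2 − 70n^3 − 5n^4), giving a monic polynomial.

66010 + 20672n + 4049n^2 + 881n^3 + 104n^4 + 11n^5 + n^6

By polynomial division,
  n^4 − n^3 + 81n^2 − 56n + 1886 = (−1/5)(−5n^4 − 70n^3 − 525n^2 − 3110n − 8050) + (−15n^3 − 24n^2 − 678n + 276)
  −5n^4 − 70n^3 − 525n^2 − 3110n − 8050 = ((1/3)n + 62/15)(−15n^3 − 24n^2 − 678n + 276) + (−(999/5)n^2 − (1998/5)n − 45954/5)
  −15n^3 − 24n^2 − 678n + 276 = ((25/333)n − 10/333)(−(999/5)n^2 − (1998/5)n − 45954/5) + (0)
Last nonzero remainder: −(999/5)n^2 − (1998/5)n − 45954/5. Dividing through by −999/5 gives the monic gcd n^2 + 2n + 46.
Then lcm(f, g) = f·g / gcd(f, g); expanding and making the result monic gives the answer.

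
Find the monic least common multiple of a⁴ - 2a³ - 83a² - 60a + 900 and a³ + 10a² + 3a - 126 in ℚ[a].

By polynomial division,
  a⁴ - 2a³ - 83a² - 60a + 900 = (a - 12)(a³ + 10a² + 3a - 126) + (34a² + 102a - 612)
  a³ + 10a² + 3a - 126 = ((1/34)a + 7/34)(34a² + 102a - 612) + (0)
Last nonzero remainder: 34a² + 102a - 612. Dividing through by 34 gives the monic gcd a² + 3a - 18.
Then lcm(f, g) = f·g / gcd(f, g); expanding and making the result monic gives the answer.

a⁵ + 5a⁴ - 97a³ - 641a² + 480a + 6300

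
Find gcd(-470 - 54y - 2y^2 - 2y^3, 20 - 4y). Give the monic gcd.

1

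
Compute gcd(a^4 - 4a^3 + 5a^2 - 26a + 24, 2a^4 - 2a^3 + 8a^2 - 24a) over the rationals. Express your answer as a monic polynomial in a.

By polynomial division,
  a^4 - 4a^3 + 5a^2 - 26a + 24 = (1/2)(2a^4 - 2a^3 + 8a^2 - 24a) + (-3a^3 + a^2 - 14a + 24)
  2a^4 - 2a^3 + 8a^2 - 24a = (-(2/3)a + 4/9)(-3a^3 + a^2 - 14a + 24) + (-(16/9)a^2 - (16/9)a - 32/3)
  -3a^3 + a^2 - 14a + 24 = ((27/16)a - 9/4)(-(16/9)a^2 - (16/9)a - 32/3) + (0)
Last nonzero remainder: -(16/9)a^2 - (16/9)a - 32/3. Dividing through by -16/9 gives the monic gcd a^2 + a + 6.

a^2 + a + 6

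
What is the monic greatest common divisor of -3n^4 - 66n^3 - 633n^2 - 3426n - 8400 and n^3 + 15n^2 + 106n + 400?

Repeated division with remainder:
  -3n^4 - 66n^3 - 633n^2 - 3426n - 8400 = (-3n - 21)(n^3 + 15n^2 + 106n + 400) + (0)
The last nonzero remainder n^3 + 15n^2 + 106n + 400 is already monic.

n^3 + 15n^2 + 106n + 400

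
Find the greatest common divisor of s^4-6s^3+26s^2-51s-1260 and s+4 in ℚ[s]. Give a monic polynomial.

s+4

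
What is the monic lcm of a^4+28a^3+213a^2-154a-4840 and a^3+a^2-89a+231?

Euclidean algorithm in ℚ[a]:
  a^4+28a^3+213a^2-154a-4840 = (a+27)(a^3+a^2-89a+231) + (275a^2+2018a-11077)
  a^3+a^2-89a+231 = ((1/275)a-1743/75625)(275a^2+2018a-11077) + (-(167076/75625)a-167076/6875)
  275a^2+2018a-11077 = (-(20796875/167076)a+76154375/167076)(-(167076/75625)a-167076/6875) + (0)
Last nonzero remainder: -(167076/75625)a-167076/6875. Dividing through by -167076/75625 gives the monic gcd a+11.
Then lcm(f, g) = f·g / gcd(f, g); expanding and making the result monic gives the answer.

a^6+18a^5-46a^4-1696a^3+1173a^2+45166a-101640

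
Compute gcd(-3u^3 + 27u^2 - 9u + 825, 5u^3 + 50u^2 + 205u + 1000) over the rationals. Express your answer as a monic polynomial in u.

Apply the Euclidean algorithm:
  -3u^3 + 27u^2 - 9u + 825 = (-3/5)(5u^3 + 50u^2 + 205u + 1000) + (57u^2 + 114u + 1425)
  5u^3 + 50u^2 + 205u + 1000 = ((5/57)u + 40/57)(57u^2 + 114u + 1425) + (0)
Last nonzero remainder: 57u^2 + 114u + 1425. Dividing through by 57 gives the monic gcd u^2 + 2u + 25.

u^2 + 2u + 25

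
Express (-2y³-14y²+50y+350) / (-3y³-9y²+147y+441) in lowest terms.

By polynomial division,
  -2y³-14y²+50y+350 = (2/3)(-3y³-9y²+147y+441) + (-8y²-48y+56)
  -3y³-9y²+147y+441 = ((3/8)y-9/8)(-8y²-48y+56) + (72y+504)
  -8y²-48y+56 = (-(1/9)y+1/9)(72y+504) + (0)
Last nonzero remainder: 72y+504. Dividing through by 72 gives the monic gcd y+7.
Cancel y+7 from numerator and denominator to get the reduced form.

(2y²-50)/(3y²-12y-63)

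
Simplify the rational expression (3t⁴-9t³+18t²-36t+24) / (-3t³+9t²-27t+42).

Apply the Euclidean algorithm:
  3t⁴-9t³+18t²-36t+24 = (-t)(-3t³+9t²-27t+42) + (-9t²+6t+24)
  -3t³+9t²-27t+42 = ((1/3)t-7/9)(-9t²+6t+24) + (-(91/3)t+182/3)
  -9t²+6t+24 = ((27/91)t+36/91)(-(91/3)t+182/3) + (0)
Last nonzero remainder: -(91/3)t+182/3. Dividing through by -91/3 gives the monic gcd t-2.
Cancel t-2 from numerator and denominator to get the reduced form.

(-t³+t²-4t+4)/(t²-t+7)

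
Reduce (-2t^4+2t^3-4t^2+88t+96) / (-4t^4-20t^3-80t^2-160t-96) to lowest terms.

(t-4)/(2t+4)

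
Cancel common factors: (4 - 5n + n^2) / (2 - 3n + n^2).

(-4 + n)/(-2 + n)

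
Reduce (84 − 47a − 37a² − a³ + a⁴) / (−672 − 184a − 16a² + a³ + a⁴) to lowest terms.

By polynomial division,
  a⁴ − a³ − 37a² − 47a + 84 = (a⁴ + a³ − 16a² − 184a − 672) + (−2a³ − 21a² + 137a + 756)
  a⁴ + a³ − 16a² − 184a − 672 = (−(1/2)a + 19/4)(−2a³ − 21a² + 137a + 756) + ((609/4)a² − (1827/4)a − 4263)
  −2a³ − 21a² + 137a + 756 = (−(8/609)a − 36/203)((609/4)a² − (1827/4)a − 4263) + (0)
Last nonzero remainder: (609/4)a² − (1827/4)a − 4263. Dividing through by 609/4 gives the monic gcd a² − 3a − 28.
Cancel a² − 3a − 28 from numerator and denominator to get the reduced form.

(−3 + 2a + a²)/(24 + 4a + a²)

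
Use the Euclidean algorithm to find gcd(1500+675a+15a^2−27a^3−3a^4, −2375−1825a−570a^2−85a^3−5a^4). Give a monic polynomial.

25+10a+a^2

Repeated division with remainder:
  −3a^4−27a^3+15a^2+675a+1500 = (3/5)(−5a^4−85a^3−570a^2−1825a−2375) + (24a^3+357a^2+1770a+2925)
  −5a^4−85a^3−570a^2−1825a−2375 = (−(5/24)a−85/192)(24a^3+357a^2+1770a+2925) + (−(2765/64)a^2−(13825/32)a−69125/64)
  24a^3+357a^2+1770a+2925 = (−(1536/2765)a−7488/2765)(−(2765/64)a^2−(13825/32)a−69125/64) + (0)
Last nonzero remainder: −(2765/64)a^2−(13825/32)a−69125/64. Dividing through by −2765/64 gives the monic gcd a^2+10a+25.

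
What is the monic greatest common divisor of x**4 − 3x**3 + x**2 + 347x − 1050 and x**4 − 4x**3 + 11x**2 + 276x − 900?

Repeated division with remainder:
  x**4 − 3x**3 + x**2 + 347x − 1050 = (x**4 − 4x**3 + 11x**2 + 276x − 900) + (x**3 − 10x**2 + 71x − 150)
  x**4 − 4x**3 + 11x**2 + 276x − 900 = (x + 6)(x**3 − 10x**2 + 71x − 150) + (0)
The last nonzero remainder x**3 − 10x**2 + 71x − 150 is already monic.

x**3 − 10x**2 + 71x − 150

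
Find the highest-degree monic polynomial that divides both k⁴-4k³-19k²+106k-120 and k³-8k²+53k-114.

k-3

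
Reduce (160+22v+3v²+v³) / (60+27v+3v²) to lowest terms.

(32−2v+v²)/(12+3v)

Apply the Euclidean algorithm:
  v³+3v²+22v+160 = ((1/3)v−2)(3v²+27v+60) + (56v+280)
  3v²+27v+60 = ((3/56)v+3/14)(56v+280) + (0)
Last nonzero remainder: 56v+280. Dividing through by 56 gives the monic gcd v+5.
Cancel v+5 from numerator and denominator to get the reduced form.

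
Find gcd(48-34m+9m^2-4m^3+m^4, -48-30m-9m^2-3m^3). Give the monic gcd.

Euclidean algorithm in ℚ[m]:
  m^4-4m^3+9m^2-34m+48 = (-(1/3)m+7/3)(-3m^3-9m^2-30m-48) + (20m^2+20m+160)
  -3m^3-9m^2-30m-48 = (-(3/20)m-3/10)(20m^2+20m+160) + (0)
Last nonzero remainder: 20m^2+20m+160. Dividing through by 20 gives the monic gcd m^2+m+8.

8+m+m^2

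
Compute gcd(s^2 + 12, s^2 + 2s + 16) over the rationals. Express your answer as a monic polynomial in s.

1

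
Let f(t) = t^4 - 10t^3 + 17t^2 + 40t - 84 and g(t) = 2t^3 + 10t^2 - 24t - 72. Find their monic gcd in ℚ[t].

Repeated division with remainder:
  t^4 - 10t^3 + 17t^2 + 40t - 84 = ((1/2)t - 15/2)(2t^3 + 10t^2 - 24t - 72) + (104t^2 - 104t - 624)
  2t^3 + 10t^2 - 24t - 72 = ((1/52)t + 3/26)(104t^2 - 104t - 624) + (0)
Last nonzero remainder: 104t^2 - 104t - 624. Dividing through by 104 gives the monic gcd t^2 - t - 6.

t^2 - t - 6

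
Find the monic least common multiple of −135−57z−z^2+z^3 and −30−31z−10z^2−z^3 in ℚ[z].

−270−249z−59z^2+z^3+z^4

Repeated division with remainder:
  z^3−z^2−57z−135 = (−1)(−z^3−10z^2−31z−30) + (−11z^2−88z−165)
  −z^3−10z^2−31z−30 = ((1/11)z+2/11)(−11z^2−88z−165) + (0)
Last nonzero remainder: −11z^2−88z−165. Dividing through by −11 gives the monic gcd z^2+8z+15.
Then lcm(f, g) = f·g / gcd(f, g); expanding and making the result monic gives the answer.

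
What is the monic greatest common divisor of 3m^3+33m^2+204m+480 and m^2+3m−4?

m+4

By polynomial division,
  3m^3+33m^2+204m+480 = (3m+24)(m^2+3m−4) + (144m+576)
  m^2+3m−4 = ((1/144)m−1/144)(144m+576) + (0)
Last nonzero remainder: 144m+576. Dividing through by 144 gives the monic gcd m+4.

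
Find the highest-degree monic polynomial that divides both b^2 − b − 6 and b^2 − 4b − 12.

b + 2

Euclidean algorithm in ℚ[b]:
  b^2 − b − 6 = (b^2 − 4b − 12) + (3b + 6)
  b^2 − 4b − 12 = ((1/3)b − 2)(3b + 6) + (0)
Last nonzero remainder: 3b + 6. Dividing through by 3 gives the monic gcd b + 2.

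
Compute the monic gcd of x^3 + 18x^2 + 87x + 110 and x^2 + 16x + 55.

x^2 + 16x + 55

Repeated division with remainder:
  x^3 + 18x^2 + 87x + 110 = (x + 2)(x^2 + 16x + 55) + (0)
The last nonzero remainder x^2 + 16x + 55 is already monic.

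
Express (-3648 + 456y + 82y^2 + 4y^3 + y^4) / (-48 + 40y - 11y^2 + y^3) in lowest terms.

(912 + 114y + 8y^2 + y^3)/(12 - 7y + y^2)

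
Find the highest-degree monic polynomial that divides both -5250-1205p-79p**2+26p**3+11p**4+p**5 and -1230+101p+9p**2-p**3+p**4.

Repeated division with remainder:
  p**5+11p**4+26p**3-79p**2-1205p-5250 = (p+12)(p**4-p**3+9p**2+101p-1230) + (29p**3-288p**2-1187p+9510)
  p**4-p**3+9p**2+101p-1230 = ((1/29)p+259/841)(29p**3-288p**2-1187p+9510) + ((116584/841)p**2+(116584/841)p-3497520/841)
  29p**3-288p**2-1187p+9510 = ((24389/116584)p-266597/116584)((116584/841)p**2+(116584/841)p-3497520/841) + (0)
Last nonzero remainder: (116584/841)p**2+(116584/841)p-3497520/841. Dividing through by 116584/841 gives the monic gcd p**2+p-30.

-30+p+p**2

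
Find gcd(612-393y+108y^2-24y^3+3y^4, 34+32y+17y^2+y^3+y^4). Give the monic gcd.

Apply the Euclidean algorithm:
  3y^4-24y^3+108y^2-393y+612 = (3)(y^4+y^3+17y^2+32y+34) + (-27y^3+57y^2-489y+510)
  y^4+y^3+17y^2+32y+34 = (-(1/27)y-28/243)(-27y^3+57y^2-489y+510) + ((442/81)y^2-(442/81)y+7514/81)
  -27y^3+57y^2-489y+510 = (-(2187/442)y+1215/221)((442/81)y^2-(442/81)y+7514/81) + (0)
Last nonzero remainder: (442/81)y^2-(442/81)y+7514/81. Dividing through by 442/81 gives the monic gcd y^2-y+17.

17-y+y^2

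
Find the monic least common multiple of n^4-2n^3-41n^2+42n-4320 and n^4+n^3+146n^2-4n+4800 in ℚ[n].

n^6+55n^4-240n^3-8336n^2-4440n-432000

Apply the Euclidean algorithm:
  n^4-2n^3-41n^2+42n-4320 = (n^4+n^3+146n^2-4n+4800) + (-3n^3-187n^2+46n-9120)
  n^4+n^3+146n^2-4n+4800 = (-(1/3)n+184/9)(-3n^3-187n^2+46n-9120) + ((35860/9)n^2-(35860/9)n+573760/3)
  -3n^3-187n^2+46n-9120 = (-(27/35860)n-171/3586)((35860/9)n^2-(35860/9)n+573760/3) + (0)
Last nonzero remainder: (35860/9)n^2-(35860/9)n+573760/3. Dividing through by 35860/9 gives the monic gcd n^2-n+48.
Then lcm(f, g) = f·g / gcd(f, g); expanding and making the result monic gives the answer.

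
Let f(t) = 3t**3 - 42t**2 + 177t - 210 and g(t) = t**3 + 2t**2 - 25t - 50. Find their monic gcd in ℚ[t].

Euclidean algorithm in ℚ[t]:
  3t**3 - 42t**2 + 177t - 210 = (3)(t**3 + 2t**2 - 25t - 50) + (-48t**2 + 252t - 60)
  t**3 + 2t**2 - 25t - 50 = (-(1/48)t - 29/192)(-48t**2 + 252t - 60) + ((189/16)t - 945/16)
  -48t**2 + 252t - 60 = (-(256/63)t + 64/63)((189/16)t - 945/16) + (0)
Last nonzero remainder: (189/16)t - 945/16. Dividing through by 189/16 gives the monic gcd t - 5.

t - 5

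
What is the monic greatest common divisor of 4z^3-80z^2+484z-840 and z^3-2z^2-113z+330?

z^2-13z+30

Euclidean algorithm in ℚ[z]:
  4z^3-80z^2+484z-840 = (4)(z^3-2z^2-113z+330) + (-72z^2+936z-2160)
  z^3-2z^2-113z+330 = (-(1/72)z-11/72)(-72z^2+936z-2160) + (0)
Last nonzero remainder: -72z^2+936z-2160. Dividing through by -72 gives the monic gcd z^2-13z+30.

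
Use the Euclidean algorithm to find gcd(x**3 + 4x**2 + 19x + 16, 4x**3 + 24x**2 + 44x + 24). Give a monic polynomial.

x + 1

Apply the Euclidean algorithm:
  x**3 + 4x**2 + 19x + 16 = (1/4)(4x**3 + 24x**2 + 44x + 24) + (−2x**2 + 8x + 10)
  4x**3 + 24x**2 + 44x + 24 = (−2x − 20)(−2x**2 + 8x + 10) + (224x + 224)
  −2x**2 + 8x + 10 = (−(1/112)x + 5/112)(224x + 224) + (0)
Last nonzero remainder: 224x + 224. Dividing through by 224 gives the monic gcd x + 1.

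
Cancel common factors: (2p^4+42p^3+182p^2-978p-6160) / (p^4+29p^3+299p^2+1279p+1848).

Euclidean algorithm in ℚ[p]:
  2p^4+42p^3+182p^2-978p-6160 = (2)(p^4+29p^3+299p^2+1279p+1848) + (-16p^3-416p^2-3536p-9856)
  p^4+29p^3+299p^2+1279p+1848 = (-(1/16)p-3/16)(-16p^3-416p^2-3536p-9856) + (0)
Last nonzero remainder: -16p^3-416p^2-3536p-9856. Dividing through by -16 gives the monic gcd p^3+26p^2+221p+616.
Cancel p^3+26p^2+221p+616 from numerator and denominator to get the reduced form.

(2p-10)/(p+3)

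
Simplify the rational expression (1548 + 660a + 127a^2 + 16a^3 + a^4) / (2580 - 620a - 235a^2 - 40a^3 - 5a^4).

(-6 - a)/(-10 + 5a)

By polynomial division,
  a^4 + 16a^3 + 127a^2 + 660a + 1548 = (-1/5)(-5a^4 - 40a^3 - 235a^2 - 620a + 2580) + (8a^3 + 80a^2 + 536a + 2064)
  -5a^4 - 40a^3 - 235a^2 - 620a + 2580 = (-(5/8)a + 5/4)(8a^3 + 80a^2 + 536a + 2064) + (0)
Last nonzero remainder: 8a^3 + 80a^2 + 536a + 2064. Dividing through by 8 gives the monic gcd a^3 + 10a^2 + 67a + 258.
Cancel a^3 + 10a^2 + 67a + 258 from numerator and denominator to get the reduced form.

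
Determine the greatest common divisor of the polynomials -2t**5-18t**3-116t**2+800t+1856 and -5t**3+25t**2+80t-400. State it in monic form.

By polynomial division,
  -2t**5-18t**3-116t**2+800t+1856 = ((2/5)t**2+2t+20)(-5t**3+25t**2+80t-400) + (-616t**2+9856)
  -5t**3+25t**2+80t-400 = ((5/616)t-25/616)(-616t**2+9856) + (0)
Last nonzero remainder: -616t**2+9856. Dividing through by -616 gives the monic gcd t**2-16.

t**2-16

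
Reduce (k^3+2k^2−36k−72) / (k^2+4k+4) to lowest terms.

Euclidean algorithm in ℚ[k]:
  k^3+2k^2−36k−72 = (k−2)(k^2+4k+4) + (−32k−64)
  k^2+4k+4 = (−(1/32)k−1/16)(−32k−64) + (0)
Last nonzero remainder: −32k−64. Dividing through by −32 gives the monic gcd k+2.
Cancel k+2 from numerator and denominator to get the reduced form.

(k^2−36)/(k+2)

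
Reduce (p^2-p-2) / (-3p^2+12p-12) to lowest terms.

Repeated division with remainder:
  p^2-p-2 = (-1/3)(-3p^2+12p-12) + (3p-6)
  -3p^2+12p-12 = (-p+2)(3p-6) + (0)
Last nonzero remainder: 3p-6. Dividing through by 3 gives the monic gcd p-2.
Cancel p-2 from numerator and denominator to get the reduced form.

(-p-1)/(3p-6)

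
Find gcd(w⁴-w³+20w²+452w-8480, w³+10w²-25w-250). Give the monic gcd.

Euclidean algorithm in ℚ[w]:
  w⁴-w³+20w²+452w-8480 = (w-11)(w³+10w²-25w-250) + (155w²+427w-11230)
  w³+10w²-25w-250 = ((1/155)w+1123/24025)(155w²+427w-11230) + ((660504/24025)w+1321008/4805)
  155w²+427w-11230 = ((3723875/660504)w-26980075/660504)((660504/24025)w+1321008/4805) + (0)
Last nonzero remainder: (660504/24025)w+1321008/4805. Dividing through by 660504/24025 gives the monic gcd w+10.

w+10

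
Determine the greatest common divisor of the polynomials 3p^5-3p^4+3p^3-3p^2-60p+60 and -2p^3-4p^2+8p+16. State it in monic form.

By polynomial division,
  3p^5-3p^4+3p^3-3p^2-60p+60 = (-(3/2)p^2+(9/2)p-33/2)(-2p^3-4p^2+8p+16) + (-81p^2+324)
  -2p^3-4p^2+8p+16 = ((2/81)p+4/81)(-81p^2+324) + (0)
Last nonzero remainder: -81p^2+324. Dividing through by -81 gives the monic gcd p^2-4.

p^2-4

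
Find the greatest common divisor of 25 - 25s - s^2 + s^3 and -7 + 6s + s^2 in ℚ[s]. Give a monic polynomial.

-1 + s

Repeated division with remainder:
  s^3 - s^2 - 25s + 25 = (s - 7)(s^2 + 6s - 7) + (24s - 24)
  s^2 + 6s - 7 = ((1/24)s + 7/24)(24s - 24) + (0)
Last nonzero remainder: 24s - 24. Dividing through by 24 gives the monic gcd s - 1.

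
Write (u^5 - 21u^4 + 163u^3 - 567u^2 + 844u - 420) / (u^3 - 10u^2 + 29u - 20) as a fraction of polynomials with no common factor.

Apply the Euclidean algorithm:
  u^5 - 21u^4 + 163u^3 - 567u^2 + 844u - 420 = (u^2 - 11u + 24)(u^3 - 10u^2 + 29u - 20) + (12u^2 - 72u + 60)
  u^3 - 10u^2 + 29u - 20 = ((1/12)u - 1/3)(12u^2 - 72u + 60) + (0)
Last nonzero remainder: 12u^2 - 72u + 60. Dividing through by 12 gives the monic gcd u^2 - 6u + 5.
Cancel u^2 - 6u + 5 from numerator and denominator to get the reduced form.

(u^3 - 15u^2 + 68u - 84)/(u - 4)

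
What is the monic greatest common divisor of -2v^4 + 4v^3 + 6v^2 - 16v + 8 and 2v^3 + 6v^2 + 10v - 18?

Apply the Euclidean algorithm:
  -2v^4 + 4v^3 + 6v^2 - 16v + 8 = (-v + 5)(2v^3 + 6v^2 + 10v - 18) + (-14v^2 - 84v + 98)
  2v^3 + 6v^2 + 10v - 18 = (-(1/7)v + 3/7)(-14v^2 - 84v + 98) + (60v - 60)
  -14v^2 - 84v + 98 = (-(7/30)v - 49/30)(60v - 60) + (0)
Last nonzero remainder: 60v - 60. Dividing through by 60 gives the monic gcd v - 1.

v - 1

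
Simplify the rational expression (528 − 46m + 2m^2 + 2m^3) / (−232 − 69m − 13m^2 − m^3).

(−66 + 14m − 2m^2)/(29 + 5m + m^2)

Repeated division with remainder:
  2m^3 + 2m^2 − 46m + 528 = (−2)(−m^3 − 13m^2 − 69m − 232) + (−24m^2 − 184m + 64)
  −m^3 − 13m^2 − 69m − 232 = ((1/24)m + 2/9)(−24m^2 − 184m + 64) + (−(277/9)m − 2216/9)
  −24m^2 − 184m + 64 = ((216/277)m − 72/277)(−(277/9)m − 2216/9) + (0)
Last nonzero remainder: −(277/9)m − 2216/9. Dividing through by −277/9 gives the monic gcd m + 8.
Cancel m + 8 from numerator and denominator to get the reduced form.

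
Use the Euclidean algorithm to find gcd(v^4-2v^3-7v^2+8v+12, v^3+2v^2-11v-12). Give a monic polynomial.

Euclidean algorithm in ℚ[v]:
  v^4-2v^3-7v^2+8v+12 = (v-4)(v^3+2v^2-11v-12) + (12v^2-24v-36)
  v^3+2v^2-11v-12 = ((1/12)v+1/3)(12v^2-24v-36) + (0)
Last nonzero remainder: 12v^2-24v-36. Dividing through by 12 gives the monic gcd v^2-2v-3.

v^2-2v-3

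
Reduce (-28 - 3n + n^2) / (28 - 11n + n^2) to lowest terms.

(4 + n)/(-4 + n)

By polynomial division,
  n^2 - 3n - 28 = (n^2 - 11n + 28) + (8n - 56)
  n^2 - 11n + 28 = ((1/8)n - 1/2)(8n - 56) + (0)
Last nonzero remainder: 8n - 56. Dividing through by 8 gives the monic gcd n - 7.
Cancel n - 7 from numerator and denominator to get the reduced form.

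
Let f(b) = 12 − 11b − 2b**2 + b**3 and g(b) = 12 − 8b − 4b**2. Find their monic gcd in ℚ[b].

Euclidean algorithm in ℚ[b]:
  b**3 − 2b**2 − 11b + 12 = (−(1/4)b + 1)(−4b**2 − 8b + 12) + (0)
Last nonzero remainder: −4b**2 − 8b + 12. Dividing through by −4 gives the monic gcd b**2 + 2b − 3.

−3 + 2b + b**2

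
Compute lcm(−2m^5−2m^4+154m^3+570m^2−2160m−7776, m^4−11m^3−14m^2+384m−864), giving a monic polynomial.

Euclidean algorithm in ℚ[m]:
  −2m^5−2m^4+154m^3+570m^2−2160m−7776 = (−2m−24)(m^4−11m^3−14m^2+384m−864) + (−138m^3+1002m^2+5328m−28512)
  m^4−11m^3−14m^2+384m−864 = (−(1/138)m+43/1587)(−138m^3+1002m^2+5328m−28512) + (−(1344/529)m^2+(17472/529)m−48384/529)
  −138m^3+1002m^2+5328m−28512 = ((12167/224)m+17457/56)(−(1344/529)m^2+(17472/529)m−48384/529) + (0)
Last nonzero remainder: −(1344/529)m^2+(17472/529)m−48384/529. Dividing through by −1344/529 gives the monic gcd m^2−13m+36.
Then lcm(f, g) = f·g / gcd(f, g); expanding and making the result monic gives the answer.

m^7+3m^6−99m^5−463m^4+2358m^3+12888m^2−18144m−93312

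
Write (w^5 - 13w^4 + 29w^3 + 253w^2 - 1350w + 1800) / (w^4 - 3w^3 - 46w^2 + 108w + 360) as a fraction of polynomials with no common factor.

Repeated division with remainder:
  w^5 - 13w^4 + 29w^3 + 253w^2 - 1350w + 1800 = (w - 10)(w^4 - 3w^3 - 46w^2 + 108w + 360) + (45w^3 - 315w^2 - 630w + 5400)
  w^4 - 3w^3 - 46w^2 + 108w + 360 = ((1/45)w + 4/45)(45w^3 - 315w^2 - 630w + 5400) + (-4w^2 + 44w - 120)
  45w^3 - 315w^2 - 630w + 5400 = (-(45/4)w - 45)(-4w^2 + 44w - 120) + (0)
Last nonzero remainder: -4w^2 + 44w - 120. Dividing through by -4 gives the monic gcd w^2 - 11w + 30.
Cancel w^2 - 11w + 30 from numerator and denominator to get the reduced form.

(w^3 - 2w^2 - 23w + 60)/(w^2 + 8w + 12)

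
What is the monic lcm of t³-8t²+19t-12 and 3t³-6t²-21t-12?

t⁵-6t⁴+4t³+18t²-5t-12

Repeated division with remainder:
  t³-8t²+19t-12 = (1/3)(3t³-6t²-21t-12) + (-6t²+26t-8)
  3t³-6t²-21t-12 = (-(1/2)t-7/6)(-6t²+26t-8) + ((16/3)t-64/3)
  -6t²+26t-8 = (-(9/8)t+3/8)((16/3)t-64/3) + (0)
Last nonzero remainder: (16/3)t-64/3. Dividing through by 16/3 gives the monic gcd t-4.
Then lcm(f, g) = f·g / gcd(f, g); expanding and making the result monic gives the answer.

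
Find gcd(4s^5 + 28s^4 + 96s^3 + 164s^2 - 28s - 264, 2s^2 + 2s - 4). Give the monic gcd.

s^2 + s - 2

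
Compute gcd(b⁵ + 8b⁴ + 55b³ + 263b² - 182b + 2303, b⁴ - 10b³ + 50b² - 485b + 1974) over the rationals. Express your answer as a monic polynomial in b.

Euclidean algorithm in ℚ[b]:
  b⁵ + 8b⁴ + 55b³ + 263b² - 182b + 2303 = (b + 18)(b⁴ - 10b³ + 50b² - 485b + 1974) + (185b³ - 152b² + 6574b - 33229)
  b⁴ - 10b³ + 50b² - 485b + 1974 = ((1/185)b - 1698/34225)(185b³ - 152b² + 6574b - 33229) + ((236964/34225)b² + (710892/34225)b + 11137308/34225)
  185b³ - 152b² + 6574b - 33229 = ((6331625/236964)b - 3456725/33852)((236964/34225)b² + (710892/34225)b + 11137308/34225) + (0)
Last nonzero remainder: (236964/34225)b² + (710892/34225)b + 11137308/34225. Dividing through by 236964/34225 gives the monic gcd b² + 3b + 47.

b² + 3b + 47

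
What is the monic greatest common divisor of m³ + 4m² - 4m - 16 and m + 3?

Apply the Euclidean algorithm:
  m³ + 4m² - 4m - 16 = (m² + m - 7)(m + 3) + (5)
  m + 3 = ((1/5)m + 3/5)(5) + (0)
The last nonzero remainder is the constant 5, so the polynomials are coprime and gcd = 1.

1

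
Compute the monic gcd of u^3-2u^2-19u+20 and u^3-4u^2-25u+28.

u^2+3u-4

Apply the Euclidean algorithm:
  u^3-2u^2-19u+20 = (u^3-4u^2-25u+28) + (2u^2+6u-8)
  u^3-4u^2-25u+28 = ((1/2)u-7/2)(2u^2+6u-8) + (0)
Last nonzero remainder: 2u^2+6u-8. Dividing through by 2 gives the monic gcd u^2+3u-4.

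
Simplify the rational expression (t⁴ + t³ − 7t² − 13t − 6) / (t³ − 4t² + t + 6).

By polynomial division,
  t⁴ + t³ − 7t² − 13t − 6 = (t + 5)(t³ − 4t² + t + 6) + (12t² − 24t − 36)
  t³ − 4t² + t + 6 = ((1/12)t − 1/6)(12t² − 24t − 36) + (0)
Last nonzero remainder: 12t² − 24t − 36. Dividing through by 12 gives the monic gcd t² − 2t − 3.
Cancel t² − 2t − 3 from numerator and denominator to get the reduced form.

(t² + 3t + 2)/(t − 2)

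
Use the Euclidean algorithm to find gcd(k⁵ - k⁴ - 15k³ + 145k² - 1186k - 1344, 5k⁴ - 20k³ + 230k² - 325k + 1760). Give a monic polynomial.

k² - 3k + 32

Euclidean algorithm in ℚ[k]:
  k⁵ - k⁴ - 15k³ + 145k² - 1186k - 1344 = ((1/5)k + 3/5)(5k⁴ - 20k³ + 230k² - 325k + 1760) + (-49k³ + 72k² - 1343k - 2400)
  5k⁴ - 20k³ + 230k² - 325k + 1760 = (-(5/49)k + 620/2401)(-49k³ + 72k² - 1343k - 2400) + ((178555/2401)k² - (535665/2401)k + 5713760/2401)
  -49k³ + 72k² - 1343k - 2400 = (-(117649/178555)k - 36015/35711)((178555/2401)k² - (535665/2401)k + 5713760/2401) + (0)
Last nonzero remainder: (178555/2401)k² - (535665/2401)k + 5713760/2401. Dividing through by 178555/2401 gives the monic gcd k² - 3k + 32.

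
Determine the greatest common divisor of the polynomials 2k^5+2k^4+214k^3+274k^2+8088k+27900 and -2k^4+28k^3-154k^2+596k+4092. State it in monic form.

Apply the Euclidean algorithm:
  2k^5+2k^4+214k^3+274k^2+8088k+27900 = (-k-15)(-2k^4+28k^3-154k^2+596k+4092) + (480k^3-1440k^2+21120k+89280)
  -2k^4+28k^3-154k^2+596k+4092 = (-(1/240)k+11/240)(480k^3-1440k^2+21120k+89280) + (0)
Last nonzero remainder: 480k^3-1440k^2+21120k+89280. Dividing through by 480 gives the monic gcd k^3-3k^2+44k+186.

k^3-3k^2+44k+186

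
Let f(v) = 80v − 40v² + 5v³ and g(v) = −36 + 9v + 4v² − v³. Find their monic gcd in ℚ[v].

−4 + v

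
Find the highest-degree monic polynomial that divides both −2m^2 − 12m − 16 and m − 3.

1

Apply the Euclidean algorithm:
  −2m^2 − 12m − 16 = (−2m − 18)(m − 3) + (−70)
  m − 3 = (−(1/70)m + 3/70)(−70) + (0)
The last nonzero remainder is the constant −70, so the polynomials are coprime and gcd = 1.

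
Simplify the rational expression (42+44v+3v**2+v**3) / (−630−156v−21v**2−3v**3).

Apply the Euclidean algorithm:
  v**3+3v**2+44v+42 = (−1/3)(−3v**3−21v**2−156v−630) + (−4v**2−8v−168)
  −3v**3−21v**2−156v−630 = ((3/4)v+15/4)(−4v**2−8v−168) + (0)
Last nonzero remainder: −4v**2−8v−168. Dividing through by −4 gives the monic gcd v**2+2v+42.
Cancel v**2+2v+42 from numerator and denominator to get the reduced form.

(−1−v)/(15+3v)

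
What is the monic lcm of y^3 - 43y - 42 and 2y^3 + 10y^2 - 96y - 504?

y^4 + 6y^3 - 43y^2 - 300y - 252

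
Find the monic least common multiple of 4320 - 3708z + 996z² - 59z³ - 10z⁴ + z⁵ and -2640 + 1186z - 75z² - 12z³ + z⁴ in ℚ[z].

-47520 + 45108z - 14664z² + 1645z³ + 51z⁴ - 21z⁵ + z⁶

Apply the Euclidean algorithm:
  z⁵ - 10z⁴ - 59z³ + 996z² - 3708z + 4320 = (z + 2)(z⁴ - 12z³ - 75z² + 1186z - 2640) + (40z³ - 40z² - 3440z + 9600)
  z⁴ - 12z³ - 75z² + 1186z - 2640 = ((1/40)z - 11/40)(40z³ - 40z² - 3440z + 9600) + (0)
Last nonzero remainder: 40z³ - 40z² - 3440z + 9600. Dividing through by 40 gives the monic gcd z³ - z² - 86z + 240.
Then lcm(f, g) = f·g / gcd(f, g); expanding and making the result monic gives the answer.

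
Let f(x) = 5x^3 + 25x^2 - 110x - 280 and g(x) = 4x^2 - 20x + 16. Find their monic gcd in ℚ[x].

x - 4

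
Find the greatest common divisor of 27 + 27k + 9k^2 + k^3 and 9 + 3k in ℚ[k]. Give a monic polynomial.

Repeated division with remainder:
  k^3 + 9k^2 + 27k + 27 = ((1/3)k^2 + 2k + 3)(3k + 9) + (0)
Last nonzero remainder: 3k + 9. Dividing through by 3 gives the monic gcd k + 3.

3 + k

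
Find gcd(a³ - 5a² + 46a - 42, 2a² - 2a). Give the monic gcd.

a - 1

Apply the Euclidean algorithm:
  a³ - 5a² + 46a - 42 = ((1/2)a - 2)(2a² - 2a) + (42a - 42)
  2a² - 2a = ((1/21)a)(42a - 42) + (0)
Last nonzero remainder: 42a - 42. Dividing through by 42 gives the monic gcd a - 1.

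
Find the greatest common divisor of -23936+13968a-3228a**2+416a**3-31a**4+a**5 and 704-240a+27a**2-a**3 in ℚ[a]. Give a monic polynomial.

88-19a+a**2

Apply the Euclidean algorithm:
  a**5-31a**4+416a**3-3228a**2+13968a-23936 = (-a**2+4a-68)(-a**3+27a**2-240a+704) + (272a**2-5168a+23936)
  -a**3+27a**2-240a+704 = (-(1/272)a+1/34)(272a**2-5168a+23936) + (0)
Last nonzero remainder: 272a**2-5168a+23936. Dividing through by 272 gives the monic gcd a**2-19a+88.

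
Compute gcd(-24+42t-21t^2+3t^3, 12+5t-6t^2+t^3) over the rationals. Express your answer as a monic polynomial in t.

-4+t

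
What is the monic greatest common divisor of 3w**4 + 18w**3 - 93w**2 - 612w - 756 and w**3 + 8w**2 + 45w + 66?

By polynomial division,
  3w**4 + 18w**3 - 93w**2 - 612w - 756 = (3w - 6)(w**3 + 8w**2 + 45w + 66) + (-180w**2 - 540w - 360)
  w**3 + 8w**2 + 45w + 66 = (-(1/180)w - 1/36)(-180w**2 - 540w - 360) + (28w + 56)
  -180w**2 - 540w - 360 = (-(45/7)w - 45/7)(28w + 56) + (0)
Last nonzero remainder: 28w + 56. Dividing through by 28 gives the monic gcd w + 2.

w + 2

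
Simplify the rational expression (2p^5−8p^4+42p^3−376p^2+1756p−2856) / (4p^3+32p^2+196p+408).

By polynomial division,
  2p^5−8p^4+42p^3−376p^2+1756p−2856 = ((1/2)p^2−6p+34)(4p^3+32p^2+196p+408) + (−492p^2−2460p−16728)
  4p^3+32p^2+196p+408 = (−(1/123)p−1/41)(−492p^2−2460p−16728) + (0)
Last nonzero remainder: −492p^2−2460p−16728. Dividing through by −492 gives the monic gcd p^2+5p+34.
Cancel p^2+5p+34 from numerator and denominator to get the reduced form.

(p^3−9p^2+32p−42)/(2p+6)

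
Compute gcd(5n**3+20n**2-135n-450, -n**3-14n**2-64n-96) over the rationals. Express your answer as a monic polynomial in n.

n+6

Euclidean algorithm in ℚ[n]:
  5n**3+20n**2-135n-450 = (-5)(-n**3-14n**2-64n-96) + (-50n**2-455n-930)
  -n**3-14n**2-64n-96 = ((1/50)n+49/500)(-50n**2-455n-930) + (-(81/100)n-243/50)
  -50n**2-455n-930 = ((5000/81)n+15500/81)(-(81/100)n-243/50) + (0)
Last nonzero remainder: -(81/100)n-243/50. Dividing through by -81/100 gives the monic gcd n+6.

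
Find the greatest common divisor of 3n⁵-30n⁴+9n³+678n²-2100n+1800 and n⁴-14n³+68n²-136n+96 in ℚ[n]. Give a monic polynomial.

n³-10n²+28n-24

Repeated division with remainder:
  3n⁵-30n⁴+9n³+678n²-2100n+1800 = (3n+12)(n⁴-14n³+68n²-136n+96) + (-27n³+270n²-756n+648)
  n⁴-14n³+68n²-136n+96 = (-(1/27)n+4/27)(-27n³+270n²-756n+648) + (0)
Last nonzero remainder: -27n³+270n²-756n+648. Dividing through by -27 gives the monic gcd n³-10n²+28n-24.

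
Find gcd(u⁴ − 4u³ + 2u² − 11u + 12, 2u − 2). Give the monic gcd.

u − 1

Apply the Euclidean algorithm:
  u⁴ − 4u³ + 2u² − 11u + 12 = ((1/2)u³ − (3/2)u² − (1/2)u − 6)(2u − 2) + (0)
Last nonzero remainder: 2u − 2. Dividing through by 2 gives the monic gcd u − 1.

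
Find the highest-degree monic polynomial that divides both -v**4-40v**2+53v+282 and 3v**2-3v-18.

v**2-v-6

Apply the Euclidean algorithm:
  -v**4-40v**2+53v+282 = (-(1/3)v**2-(1/3)v-47/3)(3v**2-3v-18) + (0)
Last nonzero remainder: 3v**2-3v-18. Dividing through by 3 gives the monic gcd v**2-v-6.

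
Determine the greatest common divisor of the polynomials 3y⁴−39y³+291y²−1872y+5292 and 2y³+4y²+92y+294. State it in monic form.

y²−y+49

By polynomial division,
  3y⁴−39y³+291y²−1872y+5292 = ((3/2)y−45/2)(2y³+4y²+92y+294) + (243y²−243y+11907)
  2y³+4y²+92y+294 = ((2/243)y+2/81)(243y²−243y+11907) + (0)
Last nonzero remainder: 243y²−243y+11907. Dividing through by 243 gives the monic gcd y²−y+49.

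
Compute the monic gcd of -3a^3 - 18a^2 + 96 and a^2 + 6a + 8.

a + 4

Euclidean algorithm in ℚ[a]:
  -3a^3 - 18a^2 + 96 = (-3a)(a^2 + 6a + 8) + (24a + 96)
  a^2 + 6a + 8 = ((1/24)a + 1/12)(24a + 96) + (0)
Last nonzero remainder: 24a + 96. Dividing through by 24 gives the monic gcd a + 4.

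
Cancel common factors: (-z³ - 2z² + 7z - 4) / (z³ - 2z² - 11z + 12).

(-z² - 3z + 4)/(z² - z - 12)

Apply the Euclidean algorithm:
  -z³ - 2z² + 7z - 4 = (-1)(z³ - 2z² - 11z + 12) + (-4z² - 4z + 8)
  z³ - 2z² - 11z + 12 = (-(1/4)z + 3/4)(-4z² - 4z + 8) + (-6z + 6)
  -4z² - 4z + 8 = ((2/3)z + 4/3)(-6z + 6) + (0)
Last nonzero remainder: -6z + 6. Dividing through by -6 gives the monic gcd z - 1.
Cancel z - 1 from numerator and denominator to get the reduced form.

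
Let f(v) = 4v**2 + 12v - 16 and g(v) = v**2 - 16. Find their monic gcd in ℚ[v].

v + 4

Repeated division with remainder:
  4v**2 + 12v - 16 = (4)(v**2 - 16) + (12v + 48)
  v**2 - 16 = ((1/12)v - 1/3)(12v + 48) + (0)
Last nonzero remainder: 12v + 48. Dividing through by 12 gives the monic gcd v + 4.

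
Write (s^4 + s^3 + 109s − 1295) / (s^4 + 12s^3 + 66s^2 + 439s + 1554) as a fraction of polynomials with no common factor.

(s − 5)/(s + 6)

Euclidean algorithm in ℚ[s]:
  s^4 + s^3 + 109s − 1295 = (s^4 + 12s^3 + 66s^2 + 439s + 1554) + (−11s^3 − 66s^2 − 330s − 2849)
  s^4 + 12s^3 + 66s^2 + 439s + 1554 = (−(1/11)s − 6/11)(−11s^3 − 66s^2 − 330s − 2849) + (0)
Last nonzero remainder: −11s^3 − 66s^2 − 330s − 2849. Dividing through by −11 gives the monic gcd s^3 + 6s^2 + 30s + 259.
Cancel s^3 + 6s^2 + 30s + 259 from numerator and denominator to get the reduced form.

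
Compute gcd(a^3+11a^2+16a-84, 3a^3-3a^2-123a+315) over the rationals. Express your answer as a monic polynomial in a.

a+7

Apply the Euclidean algorithm:
  a^3+11a^2+16a-84 = (1/3)(3a^3-3a^2-123a+315) + (12a^2+57a-189)
  3a^3-3a^2-123a+315 = ((1/4)a-23/16)(12a^2+57a-189) + ((99/16)a+693/16)
  12a^2+57a-189 = ((64/33)a-48/11)((99/16)a+693/16) + (0)
Last nonzero remainder: (99/16)a+693/16. Dividing through by 99/16 gives the monic gcd a+7.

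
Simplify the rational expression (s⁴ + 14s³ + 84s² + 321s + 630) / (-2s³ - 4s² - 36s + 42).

Euclidean algorithm in ℚ[s]:
  s⁴ + 14s³ + 84s² + 321s + 630 = (-(1/2)s - 6)(-2s³ - 4s² - 36s + 42) + (42s² + 126s + 882)
  -2s³ - 4s² - 36s + 42 = (-(1/21)s + 1/21)(42s² + 126s + 882) + (0)
Last nonzero remainder: 42s² + 126s + 882. Dividing through by 42 gives the monic gcd s² + 3s + 21.
Cancel s² + 3s + 21 from numerator and denominator to get the reduced form.

(-s² - 11s - 30)/(2s - 2)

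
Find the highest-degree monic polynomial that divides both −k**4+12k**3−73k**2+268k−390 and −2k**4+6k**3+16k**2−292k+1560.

k**3−9k**2+46k−130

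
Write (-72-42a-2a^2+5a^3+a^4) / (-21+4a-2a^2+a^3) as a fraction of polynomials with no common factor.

Euclidean algorithm in ℚ[a]:
  a^4+5a^3-2a^2-42a-72 = (a+7)(a^3-2a^2+4a-21) + (8a^2-49a+75)
  a^3-2a^2+4a-21 = ((1/8)a+33/64)(8a^2-49a+75) + ((1273/64)a-3819/64)
  8a^2-49a+75 = ((512/1273)a-1600/1273)((1273/64)a-3819/64) + (0)
Last nonzero remainder: (1273/64)a-3819/64. Dividing through by 1273/64 gives the monic gcd a-3.
Cancel a-3 from numerator and denominator to get the reduced form.

(24+22a+8a^2+a^3)/(7+a+a^2)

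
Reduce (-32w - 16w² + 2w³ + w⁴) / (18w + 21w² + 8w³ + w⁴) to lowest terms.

(-16 + w²)/(9 + 6w + w²)

By polynomial division,
  w⁴ + 2w³ - 16w² - 32w = (w⁴ + 8w³ + 21w² + 18w) + (-6w³ - 37w² - 50w)
  w⁴ + 8w³ + 21w² + 18w = (-(1/6)w - 11/36)(-6w³ - 37w² - 50w) + ((49/36)w² + (49/18)w)
  -6w³ - 37w² - 50w = (-(216/49)w - 900/49)((49/36)w² + (49/18)w) + (0)
Last nonzero remainder: (49/36)w² + (49/18)w. Dividing through by 49/36 gives the monic gcd w² + 2w.
Cancel w² + 2w from numerator and denominator to get the reduced form.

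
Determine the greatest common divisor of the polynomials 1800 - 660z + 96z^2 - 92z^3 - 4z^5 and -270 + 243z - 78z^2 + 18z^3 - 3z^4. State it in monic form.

-30 + 17z - 3z^2 + z^3

Euclidean algorithm in ℚ[z]:
  -4z^5 - 92z^3 + 96z^2 - 660z + 1800 = ((4/3)z + 8)(-3z^4 + 18z^3 - 78z^2 + 243z - 270) + (-132z^3 + 396z^2 - 2244z + 3960)
  -3z^4 + 18z^3 - 78z^2 + 243z - 270 = ((1/44)z - 3/44)(-132z^3 + 396z^2 - 2244z + 3960) + (0)
Last nonzero remainder: -132z^3 + 396z^2 - 2244z + 3960. Dividing through by -132 gives the monic gcd z^3 - 3z^2 + 17z - 30.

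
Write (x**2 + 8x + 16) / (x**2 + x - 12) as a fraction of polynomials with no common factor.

(x + 4)/(x - 3)

By polynomial division,
  x**2 + 8x + 16 = (x**2 + x - 12) + (7x + 28)
  x**2 + x - 12 = ((1/7)x - 3/7)(7x + 28) + (0)
Last nonzero remainder: 7x + 28. Dividing through by 7 gives the monic gcd x + 4.
Cancel x + 4 from numerator and denominator to get the reduced form.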